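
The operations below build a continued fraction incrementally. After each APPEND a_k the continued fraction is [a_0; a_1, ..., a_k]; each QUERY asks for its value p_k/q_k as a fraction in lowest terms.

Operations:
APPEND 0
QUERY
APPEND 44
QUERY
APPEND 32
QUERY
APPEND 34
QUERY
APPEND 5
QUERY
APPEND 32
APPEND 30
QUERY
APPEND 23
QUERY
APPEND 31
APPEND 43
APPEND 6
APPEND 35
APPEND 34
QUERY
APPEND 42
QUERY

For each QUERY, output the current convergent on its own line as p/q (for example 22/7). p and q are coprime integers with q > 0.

0/1
1/44
32/1409
1089/47950
5477/241159
5296067/233192299
121985894/5371187915
1174540787573031/51716465543850884
49365229526868284/2173611354243270905

APPEND 0: p_0 = 0·1 + 0 = 0, q_0 = 0·0 + 1 = 1 → 0/1
APPEND 44: p_1 = 44·0 + 1 = 1, q_1 = 44·1 + 0 = 44 → 1/44
APPEND 32: p_2 = 32·1 + 0 = 32, q_2 = 32·44 + 1 = 1409 → 32/1409
APPEND 34: p_3 = 34·32 + 1 = 1089, q_3 = 34·1409 + 44 = 47950 → 1089/47950
APPEND 5: p_4 = 5·1089 + 32 = 5477, q_4 = 5·47950 + 1409 = 241159 → 5477/241159
APPEND 32: p_5 = 32·5477 + 1089 = 176353, q_5 = 32·241159 + 47950 = 7765038 → 176353/7765038
APPEND 30: p_6 = 30·176353 + 5477 = 5296067, q_6 = 30·7765038 + 241159 = 233192299 → 5296067/233192299
APPEND 23: p_7 = 23·5296067 + 176353 = 121985894, q_7 = 23·233192299 + 7765038 = 5371187915 → 121985894/5371187915
APPEND 31: p_8 = 31·121985894 + 5296067 = 3786858781, q_8 = 31·5371187915 + 233192299 = 166740017664 → 3786858781/166740017664
APPEND 43: p_9 = 43·3786858781 + 121985894 = 162956913477, q_9 = 43·166740017664 + 5371187915 = 7175191947467 → 162956913477/7175191947467
APPEND 6: p_10 = 6·162956913477 + 3786858781 = 981528339643, q_10 = 6·7175191947467 + 166740017664 = 43217891702466 → 981528339643/43217891702466
APPEND 35: p_11 = 35·981528339643 + 162956913477 = 34516448800982, q_11 = 35·43217891702466 + 7175191947467 = 1519801401533777 → 34516448800982/1519801401533777
APPEND 34: p_12 = 34·34516448800982 + 981528339643 = 1174540787573031, q_12 = 34·1519801401533777 + 43217891702466 = 51716465543850884 → 1174540787573031/51716465543850884
APPEND 42: p_13 = 42·1174540787573031 + 34516448800982 = 49365229526868284, q_13 = 42·51716465543850884 + 1519801401533777 = 2173611354243270905 → 49365229526868284/2173611354243270905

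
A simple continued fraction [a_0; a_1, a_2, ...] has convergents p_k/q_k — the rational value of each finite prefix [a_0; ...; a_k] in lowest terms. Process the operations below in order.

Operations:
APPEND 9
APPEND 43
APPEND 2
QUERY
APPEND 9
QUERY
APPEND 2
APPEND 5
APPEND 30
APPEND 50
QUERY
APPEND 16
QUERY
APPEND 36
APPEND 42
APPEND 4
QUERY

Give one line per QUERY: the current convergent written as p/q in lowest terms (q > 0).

APPEND 9: p_0 = 9·1 + 0 = 9, q_0 = 9·0 + 1 = 1 → 9/1
APPEND 43: p_1 = 43·9 + 1 = 388, q_1 = 43·1 + 0 = 43 → 388/43
APPEND 2: p_2 = 2·388 + 9 = 785, q_2 = 2·43 + 1 = 87 → 785/87
APPEND 9: p_3 = 9·785 + 388 = 7453, q_3 = 9·87 + 43 = 826 → 7453/826
APPEND 2: p_4 = 2·7453 + 785 = 15691, q_4 = 2·826 + 87 = 1739 → 15691/1739
APPEND 5: p_5 = 5·15691 + 7453 = 85908, q_5 = 5·1739 + 826 = 9521 → 85908/9521
APPEND 30: p_6 = 30·85908 + 15691 = 2592931, q_6 = 30·9521 + 1739 = 287369 → 2592931/287369
APPEND 50: p_7 = 50·2592931 + 85908 = 129732458, q_7 = 50·287369 + 9521 = 14377971 → 129732458/14377971
APPEND 16: p_8 = 16·129732458 + 2592931 = 2078312259, q_8 = 16·14377971 + 287369 = 230334905 → 2078312259/230334905
APPEND 36: p_9 = 36·2078312259 + 129732458 = 74948973782, q_9 = 36·230334905 + 14377971 = 8306434551 → 74948973782/8306434551
APPEND 42: p_10 = 42·74948973782 + 2078312259 = 3149935211103, q_10 = 42·8306434551 + 230334905 = 349100586047 → 3149935211103/349100586047
APPEND 4: p_11 = 4·3149935211103 + 74948973782 = 12674689818194, q_11 = 4·349100586047 + 8306434551 = 1404708778739 → 12674689818194/1404708778739

785/87
7453/826
129732458/14377971
2078312259/230334905
12674689818194/1404708778739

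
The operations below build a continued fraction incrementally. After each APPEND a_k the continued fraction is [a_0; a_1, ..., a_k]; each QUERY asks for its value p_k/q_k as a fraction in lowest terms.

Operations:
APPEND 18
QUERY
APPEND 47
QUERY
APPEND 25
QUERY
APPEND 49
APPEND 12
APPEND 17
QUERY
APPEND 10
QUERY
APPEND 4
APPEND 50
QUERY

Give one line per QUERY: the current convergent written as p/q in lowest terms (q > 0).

APPEND 18: p_0 = 18·1 + 0 = 18, q_0 = 18·0 + 1 = 1 → 18/1
APPEND 47: p_1 = 47·18 + 1 = 847, q_1 = 47·1 + 0 = 47 → 847/47
APPEND 25: p_2 = 25·847 + 18 = 21193, q_2 = 25·47 + 1 = 1176 → 21193/1176
APPEND 49: p_3 = 49·21193 + 847 = 1039304, q_3 = 49·1176 + 47 = 57671 → 1039304/57671
APPEND 12: p_4 = 12·1039304 + 21193 = 12492841, q_4 = 12·57671 + 1176 = 693228 → 12492841/693228
APPEND 17: p_5 = 17·12492841 + 1039304 = 213417601, q_5 = 17·693228 + 57671 = 11842547 → 213417601/11842547
APPEND 10: p_6 = 10·213417601 + 12492841 = 2146668851, q_6 = 10·11842547 + 693228 = 119118698 → 2146668851/119118698
APPEND 4: p_7 = 4·2146668851 + 213417601 = 8800093005, q_7 = 4·119118698 + 11842547 = 488317339 → 8800093005/488317339
APPEND 50: p_8 = 50·8800093005 + 2146668851 = 442151319101, q_8 = 50·488317339 + 119118698 = 24534985648 → 442151319101/24534985648

18/1
847/47
21193/1176
213417601/11842547
2146668851/119118698
442151319101/24534985648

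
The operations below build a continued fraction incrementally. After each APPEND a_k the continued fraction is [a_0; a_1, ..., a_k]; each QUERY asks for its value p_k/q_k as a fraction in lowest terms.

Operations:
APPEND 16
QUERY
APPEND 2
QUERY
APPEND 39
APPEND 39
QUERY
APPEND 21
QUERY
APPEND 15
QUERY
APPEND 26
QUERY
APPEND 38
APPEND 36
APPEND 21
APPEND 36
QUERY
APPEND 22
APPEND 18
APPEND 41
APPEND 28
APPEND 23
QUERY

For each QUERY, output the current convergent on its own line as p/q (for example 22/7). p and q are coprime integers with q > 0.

APPEND 16: p_0 = 16·1 + 0 = 16, q_0 = 16·0 + 1 = 1 → 16/1
APPEND 2: p_1 = 2·16 + 1 = 33, q_1 = 2·1 + 0 = 2 → 33/2
APPEND 39: p_2 = 39·33 + 16 = 1303, q_2 = 39·2 + 1 = 79 → 1303/79
APPEND 39: p_3 = 39·1303 + 33 = 50850, q_3 = 39·79 + 2 = 3083 → 50850/3083
APPEND 21: p_4 = 21·50850 + 1303 = 1069153, q_4 = 21·3083 + 79 = 64822 → 1069153/64822
APPEND 15: p_5 = 15·1069153 + 50850 = 16088145, q_5 = 15·64822 + 3083 = 975413 → 16088145/975413
APPEND 26: p_6 = 26·16088145 + 1069153 = 419360923, q_6 = 26·975413 + 64822 = 25425560 → 419360923/25425560
APPEND 38: p_7 = 38·419360923 + 16088145 = 15951803219, q_7 = 38·25425560 + 975413 = 967146693 → 15951803219/967146693
APPEND 36: p_8 = 36·15951803219 + 419360923 = 574684276807, q_8 = 36·967146693 + 25425560 = 34842706508 → 574684276807/34842706508
APPEND 21: p_9 = 21·574684276807 + 15951803219 = 12084321616166, q_9 = 21·34842706508 + 967146693 = 732663983361 → 12084321616166/732663983361
APPEND 36: p_10 = 36·12084321616166 + 574684276807 = 435610262458783, q_10 = 36·732663983361 + 34842706508 = 26410746107504 → 435610262458783/26410746107504
APPEND 22: p_11 = 22·435610262458783 + 12084321616166 = 9595510095709392, q_11 = 22·26410746107504 + 732663983361 = 581769078348449 → 9595510095709392/581769078348449
APPEND 18: p_12 = 18·9595510095709392 + 435610262458783 = 173154791985227839, q_12 = 18·581769078348449 + 26410746107504 = 10498254156379586 → 173154791985227839/10498254156379586
APPEND 41: p_13 = 41·173154791985227839 + 9595510095709392 = 7108941981490050791, q_13 = 41·10498254156379586 + 581769078348449 = 431010189489911475 → 7108941981490050791/431010189489911475
APPEND 28: p_14 = 28·7108941981490050791 + 173154791985227839 = 199223530273706649987, q_14 = 28·431010189489911475 + 10498254156379586 = 12078783559873900886 → 199223530273706649987/12078783559873900886
APPEND 23: p_15 = 23·199223530273706649987 + 7108941981490050791 = 4589250138276743000492, q_15 = 23·12078783559873900886 + 431010189489911475 = 278243032066589631853 → 4589250138276743000492/278243032066589631853

16/1
33/2
50850/3083
1069153/64822
16088145/975413
419360923/25425560
435610262458783/26410746107504
4589250138276743000492/278243032066589631853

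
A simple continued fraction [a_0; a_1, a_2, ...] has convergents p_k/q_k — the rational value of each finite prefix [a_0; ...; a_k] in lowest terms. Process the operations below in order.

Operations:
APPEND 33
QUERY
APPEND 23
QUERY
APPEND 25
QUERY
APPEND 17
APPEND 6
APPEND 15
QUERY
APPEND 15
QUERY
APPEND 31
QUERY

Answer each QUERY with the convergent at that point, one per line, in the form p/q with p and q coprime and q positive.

APPEND 33: p_0 = 33·1 + 0 = 33, q_0 = 33·0 + 1 = 1 → 33/1
APPEND 23: p_1 = 23·33 + 1 = 760, q_1 = 23·1 + 0 = 23 → 760/23
APPEND 25: p_2 = 25·760 + 33 = 19033, q_2 = 25·23 + 1 = 576 → 19033/576
APPEND 17: p_3 = 17·19033 + 760 = 324321, q_3 = 17·576 + 23 = 9815 → 324321/9815
APPEND 6: p_4 = 6·324321 + 19033 = 1964959, q_4 = 6·9815 + 576 = 59466 → 1964959/59466
APPEND 15: p_5 = 15·1964959 + 324321 = 29798706, q_5 = 15·59466 + 9815 = 901805 → 29798706/901805
APPEND 15: p_6 = 15·29798706 + 1964959 = 448945549, q_6 = 15·901805 + 59466 = 13586541 → 448945549/13586541
APPEND 31: p_7 = 31·448945549 + 29798706 = 13947110725, q_7 = 31·13586541 + 901805 = 422084576 → 13947110725/422084576

33/1
760/23
19033/576
29798706/901805
448945549/13586541
13947110725/422084576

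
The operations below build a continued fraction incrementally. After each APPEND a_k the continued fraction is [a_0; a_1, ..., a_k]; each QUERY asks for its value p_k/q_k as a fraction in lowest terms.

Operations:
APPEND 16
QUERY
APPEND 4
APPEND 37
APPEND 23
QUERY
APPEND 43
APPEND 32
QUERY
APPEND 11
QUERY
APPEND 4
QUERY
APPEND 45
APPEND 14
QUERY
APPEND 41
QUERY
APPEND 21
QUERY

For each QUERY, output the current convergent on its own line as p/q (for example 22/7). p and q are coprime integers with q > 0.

16/1
55748/3431
76842468/4729255
847666733/52169487
3467509400/213407203
2199865765662/135390317911
90351381981875/5560658527973
1899578887385037/116909219405344

APPEND 16: p_0 = 16·1 + 0 = 16, q_0 = 16·0 + 1 = 1 → 16/1
APPEND 4: p_1 = 4·16 + 1 = 65, q_1 = 4·1 + 0 = 4 → 65/4
APPEND 37: p_2 = 37·65 + 16 = 2421, q_2 = 37·4 + 1 = 149 → 2421/149
APPEND 23: p_3 = 23·2421 + 65 = 55748, q_3 = 23·149 + 4 = 3431 → 55748/3431
APPEND 43: p_4 = 43·55748 + 2421 = 2399585, q_4 = 43·3431 + 149 = 147682 → 2399585/147682
APPEND 32: p_5 = 32·2399585 + 55748 = 76842468, q_5 = 32·147682 + 3431 = 4729255 → 76842468/4729255
APPEND 11: p_6 = 11·76842468 + 2399585 = 847666733, q_6 = 11·4729255 + 147682 = 52169487 → 847666733/52169487
APPEND 4: p_7 = 4·847666733 + 76842468 = 3467509400, q_7 = 4·52169487 + 4729255 = 213407203 → 3467509400/213407203
APPEND 45: p_8 = 45·3467509400 + 847666733 = 156885589733, q_8 = 45·213407203 + 52169487 = 9655493622 → 156885589733/9655493622
APPEND 14: p_9 = 14·156885589733 + 3467509400 = 2199865765662, q_9 = 14·9655493622 + 213407203 = 135390317911 → 2199865765662/135390317911
APPEND 41: p_10 = 41·2199865765662 + 156885589733 = 90351381981875, q_10 = 41·135390317911 + 9655493622 = 5560658527973 → 90351381981875/5560658527973
APPEND 21: p_11 = 21·90351381981875 + 2199865765662 = 1899578887385037, q_11 = 21·5560658527973 + 135390317911 = 116909219405344 → 1899578887385037/116909219405344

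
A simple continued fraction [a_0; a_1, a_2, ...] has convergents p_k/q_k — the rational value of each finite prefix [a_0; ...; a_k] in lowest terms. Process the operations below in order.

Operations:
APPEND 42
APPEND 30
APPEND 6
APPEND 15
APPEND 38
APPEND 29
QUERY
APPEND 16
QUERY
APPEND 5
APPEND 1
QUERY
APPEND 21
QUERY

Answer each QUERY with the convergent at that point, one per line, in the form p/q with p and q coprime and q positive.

127485875/3032984
2044166086/48632235
12392482391/294826394
270590446516/6437548433

APPEND 42: p_0 = 42·1 + 0 = 42, q_0 = 42·0 + 1 = 1 → 42/1
APPEND 30: p_1 = 30·42 + 1 = 1261, q_1 = 30·1 + 0 = 30 → 1261/30
APPEND 6: p_2 = 6·1261 + 42 = 7608, q_2 = 6·30 + 1 = 181 → 7608/181
APPEND 15: p_3 = 15·7608 + 1261 = 115381, q_3 = 15·181 + 30 = 2745 → 115381/2745
APPEND 38: p_4 = 38·115381 + 7608 = 4392086, q_4 = 38·2745 + 181 = 104491 → 4392086/104491
APPEND 29: p_5 = 29·4392086 + 115381 = 127485875, q_5 = 29·104491 + 2745 = 3032984 → 127485875/3032984
APPEND 16: p_6 = 16·127485875 + 4392086 = 2044166086, q_6 = 16·3032984 + 104491 = 48632235 → 2044166086/48632235
APPEND 5: p_7 = 5·2044166086 + 127485875 = 10348316305, q_7 = 5·48632235 + 3032984 = 246194159 → 10348316305/246194159
APPEND 1: p_8 = 1·10348316305 + 2044166086 = 12392482391, q_8 = 1·246194159 + 48632235 = 294826394 → 12392482391/294826394
APPEND 21: p_9 = 21·12392482391 + 10348316305 = 270590446516, q_9 = 21·294826394 + 246194159 = 6437548433 → 270590446516/6437548433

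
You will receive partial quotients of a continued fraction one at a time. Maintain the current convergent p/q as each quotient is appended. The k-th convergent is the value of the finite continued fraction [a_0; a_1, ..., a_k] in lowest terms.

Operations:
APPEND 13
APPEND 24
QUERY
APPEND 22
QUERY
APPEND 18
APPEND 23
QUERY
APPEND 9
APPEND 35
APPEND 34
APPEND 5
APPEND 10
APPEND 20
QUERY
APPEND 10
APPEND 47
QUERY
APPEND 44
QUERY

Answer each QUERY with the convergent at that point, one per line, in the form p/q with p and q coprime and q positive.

313/24
6899/529
2870284/220087
31970933112794/2451460118927
15133074651089013/1160370541985966
666176584727022449/51080940423592441

APPEND 13: p_0 = 13·1 + 0 = 13, q_0 = 13·0 + 1 = 1 → 13/1
APPEND 24: p_1 = 24·13 + 1 = 313, q_1 = 24·1 + 0 = 24 → 313/24
APPEND 22: p_2 = 22·313 + 13 = 6899, q_2 = 22·24 + 1 = 529 → 6899/529
APPEND 18: p_3 = 18·6899 + 313 = 124495, q_3 = 18·529 + 24 = 9546 → 124495/9546
APPEND 23: p_4 = 23·124495 + 6899 = 2870284, q_4 = 23·9546 + 529 = 220087 → 2870284/220087
APPEND 9: p_5 = 9·2870284 + 124495 = 25957051, q_5 = 9·220087 + 9546 = 1990329 → 25957051/1990329
APPEND 35: p_6 = 35·25957051 + 2870284 = 911367069, q_6 = 35·1990329 + 220087 = 69881602 → 911367069/69881602
APPEND 34: p_7 = 34·911367069 + 25957051 = 31012437397, q_7 = 34·69881602 + 1990329 = 2377964797 → 31012437397/2377964797
APPEND 5: p_8 = 5·31012437397 + 911367069 = 155973554054, q_8 = 5·2377964797 + 69881602 = 11959705587 → 155973554054/11959705587
APPEND 10: p_9 = 10·155973554054 + 31012437397 = 1590747977937, q_9 = 10·11959705587 + 2377964797 = 121975020667 → 1590747977937/121975020667
APPEND 20: p_10 = 20·1590747977937 + 155973554054 = 31970933112794, q_10 = 20·121975020667 + 11959705587 = 2451460118927 → 31970933112794/2451460118927
APPEND 10: p_11 = 10·31970933112794 + 1590747977937 = 321300079105877, q_11 = 10·2451460118927 + 121975020667 = 24636576209937 → 321300079105877/24636576209937
APPEND 47: p_12 = 47·321300079105877 + 31970933112794 = 15133074651089013, q_12 = 47·24636576209937 + 2451460118927 = 1160370541985966 → 15133074651089013/1160370541985966
APPEND 44: p_13 = 44·15133074651089013 + 321300079105877 = 666176584727022449, q_13 = 44·1160370541985966 + 24636576209937 = 51080940423592441 → 666176584727022449/51080940423592441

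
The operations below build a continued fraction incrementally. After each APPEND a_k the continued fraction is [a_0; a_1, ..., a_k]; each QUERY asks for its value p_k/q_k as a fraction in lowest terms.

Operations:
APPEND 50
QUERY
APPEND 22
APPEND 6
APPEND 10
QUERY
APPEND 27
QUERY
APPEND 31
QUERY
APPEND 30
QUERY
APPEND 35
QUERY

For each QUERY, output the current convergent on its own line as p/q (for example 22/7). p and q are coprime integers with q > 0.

APPEND 50: p_0 = 50·1 + 0 = 50, q_0 = 50·0 + 1 = 1 → 50/1
APPEND 22: p_1 = 22·50 + 1 = 1101, q_1 = 22·1 + 0 = 22 → 1101/22
APPEND 6: p_2 = 6·1101 + 50 = 6656, q_2 = 6·22 + 1 = 133 → 6656/133
APPEND 10: p_3 = 10·6656 + 1101 = 67661, q_3 = 10·133 + 22 = 1352 → 67661/1352
APPEND 27: p_4 = 27·67661 + 6656 = 1833503, q_4 = 27·1352 + 133 = 36637 → 1833503/36637
APPEND 31: p_5 = 31·1833503 + 67661 = 56906254, q_5 = 31·36637 + 1352 = 1137099 → 56906254/1137099
APPEND 30: p_6 = 30·56906254 + 1833503 = 1709021123, q_6 = 30·1137099 + 36637 = 34149607 → 1709021123/34149607
APPEND 35: p_7 = 35·1709021123 + 56906254 = 59872645559, q_7 = 35·34149607 + 1137099 = 1196373344 → 59872645559/1196373344

50/1
67661/1352
1833503/36637
56906254/1137099
1709021123/34149607
59872645559/1196373344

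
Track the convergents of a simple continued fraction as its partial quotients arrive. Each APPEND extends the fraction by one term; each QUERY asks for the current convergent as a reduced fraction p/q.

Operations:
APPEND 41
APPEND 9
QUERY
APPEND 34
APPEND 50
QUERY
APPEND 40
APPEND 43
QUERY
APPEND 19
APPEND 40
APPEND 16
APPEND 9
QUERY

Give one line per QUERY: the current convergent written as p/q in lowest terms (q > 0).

APPEND 41: p_0 = 41·1 + 0 = 41, q_0 = 41·0 + 1 = 1 → 41/1
APPEND 9: p_1 = 9·41 + 1 = 370, q_1 = 9·1 + 0 = 9 → 370/9
APPEND 34: p_2 = 34·370 + 41 = 12621, q_2 = 34·9 + 1 = 307 → 12621/307
APPEND 50: p_3 = 50·12621 + 370 = 631420, q_3 = 50·307 + 9 = 15359 → 631420/15359
APPEND 40: p_4 = 40·631420 + 12621 = 25269421, q_4 = 40·15359 + 307 = 614667 → 25269421/614667
APPEND 43: p_5 = 43·25269421 + 631420 = 1087216523, q_5 = 43·614667 + 15359 = 26446040 → 1087216523/26446040
APPEND 19: p_6 = 19·1087216523 + 25269421 = 20682383358, q_6 = 19·26446040 + 614667 = 503089427 → 20682383358/503089427
APPEND 40: p_7 = 40·20682383358 + 1087216523 = 828382550843, q_7 = 40·503089427 + 26446040 = 20150023120 → 828382550843/20150023120
APPEND 16: p_8 = 16·828382550843 + 20682383358 = 13274803196846, q_8 = 16·20150023120 + 503089427 = 322903459347 → 13274803196846/322903459347
APPEND 9: p_9 = 9·13274803196846 + 828382550843 = 120301611322457, q_9 = 9·322903459347 + 20150023120 = 2926281157243 → 120301611322457/2926281157243

370/9
631420/15359
1087216523/26446040
120301611322457/2926281157243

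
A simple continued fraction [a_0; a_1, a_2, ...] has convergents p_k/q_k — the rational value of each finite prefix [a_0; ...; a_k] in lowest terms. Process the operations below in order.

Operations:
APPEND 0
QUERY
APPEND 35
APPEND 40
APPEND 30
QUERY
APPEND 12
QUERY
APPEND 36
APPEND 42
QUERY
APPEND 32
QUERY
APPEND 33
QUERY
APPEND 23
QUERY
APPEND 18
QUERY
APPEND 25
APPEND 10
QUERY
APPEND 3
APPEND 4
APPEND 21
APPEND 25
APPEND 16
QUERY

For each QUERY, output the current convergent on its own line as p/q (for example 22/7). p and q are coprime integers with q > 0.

0/1
1201/42065
14452/506181
21916318/767618583
701843649/24582059237
23182756735/811975573404
533905248554/18700020247529
9633477230707/337412340028926
2423341837392997/84877497549735716
276952408976603283469/9700252375287522850115

APPEND 0: p_0 = 0·1 + 0 = 0, q_0 = 0·0 + 1 = 1 → 0/1
APPEND 35: p_1 = 35·0 + 1 = 1, q_1 = 35·1 + 0 = 35 → 1/35
APPEND 40: p_2 = 40·1 + 0 = 40, q_2 = 40·35 + 1 = 1401 → 40/1401
APPEND 30: p_3 = 30·40 + 1 = 1201, q_3 = 30·1401 + 35 = 42065 → 1201/42065
APPEND 12: p_4 = 12·1201 + 40 = 14452, q_4 = 12·42065 + 1401 = 506181 → 14452/506181
APPEND 36: p_5 = 36·14452 + 1201 = 521473, q_5 = 36·506181 + 42065 = 18264581 → 521473/18264581
APPEND 42: p_6 = 42·521473 + 14452 = 21916318, q_6 = 42·18264581 + 506181 = 767618583 → 21916318/767618583
APPEND 32: p_7 = 32·21916318 + 521473 = 701843649, q_7 = 32·767618583 + 18264581 = 24582059237 → 701843649/24582059237
APPEND 33: p_8 = 33·701843649 + 21916318 = 23182756735, q_8 = 33·24582059237 + 767618583 = 811975573404 → 23182756735/811975573404
APPEND 23: p_9 = 23·23182756735 + 701843649 = 533905248554, q_9 = 23·811975573404 + 24582059237 = 18700020247529 → 533905248554/18700020247529
APPEND 18: p_10 = 18·533905248554 + 23182756735 = 9633477230707, q_10 = 18·18700020247529 + 811975573404 = 337412340028926 → 9633477230707/337412340028926
APPEND 25: p_11 = 25·9633477230707 + 533905248554 = 241370836016229, q_11 = 25·337412340028926 + 18700020247529 = 8454008520970679 → 241370836016229/8454008520970679
APPEND 10: p_12 = 10·241370836016229 + 9633477230707 = 2423341837392997, q_12 = 10·8454008520970679 + 337412340028926 = 84877497549735716 → 2423341837392997/84877497549735716
APPEND 3: p_13 = 3·2423341837392997 + 241370836016229 = 7511396348195220, q_13 = 3·84877497549735716 + 8454008520970679 = 263086501170177827 → 7511396348195220/263086501170177827
APPEND 4: p_14 = 4·7511396348195220 + 2423341837392997 = 32468927230173877, q_14 = 4·263086501170177827 + 84877497549735716 = 1137223502230447024 → 32468927230173877/1137223502230447024
APPEND 21: p_15 = 21·32468927230173877 + 7511396348195220 = 689358868181846637, q_15 = 21·1137223502230447024 + 263086501170177827 = 24144780048009565331 → 689358868181846637/24144780048009565331
APPEND 25: p_16 = 25·689358868181846637 + 32468927230173877 = 17266440631776339802, q_16 = 25·24144780048009565331 + 1137223502230447024 = 604756724702469580299 → 17266440631776339802/604756724702469580299
APPEND 16: p_17 = 16·17266440631776339802 + 689358868181846637 = 276952408976603283469, q_17 = 16·604756724702469580299 + 24144780048009565331 = 9700252375287522850115 → 276952408976603283469/9700252375287522850115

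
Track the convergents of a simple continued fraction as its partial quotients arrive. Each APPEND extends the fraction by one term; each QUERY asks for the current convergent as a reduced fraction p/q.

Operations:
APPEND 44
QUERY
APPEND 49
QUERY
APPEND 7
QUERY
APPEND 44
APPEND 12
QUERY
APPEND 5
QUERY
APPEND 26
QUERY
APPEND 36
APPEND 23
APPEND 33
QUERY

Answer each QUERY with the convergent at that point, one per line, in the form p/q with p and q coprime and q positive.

APPEND 44: p_0 = 44·1 + 0 = 44, q_0 = 44·0 + 1 = 1 → 44/1
APPEND 49: p_1 = 49·44 + 1 = 2157, q_1 = 49·1 + 0 = 49 → 2157/49
APPEND 7: p_2 = 7·2157 + 44 = 15143, q_2 = 7·49 + 1 = 344 → 15143/344
APPEND 44: p_3 = 44·15143 + 2157 = 668449, q_3 = 44·344 + 49 = 15185 → 668449/15185
APPEND 12: p_4 = 12·668449 + 15143 = 8036531, q_4 = 12·15185 + 344 = 182564 → 8036531/182564
APPEND 5: p_5 = 5·8036531 + 668449 = 40851104, q_5 = 5·182564 + 15185 = 928005 → 40851104/928005
APPEND 26: p_6 = 26·40851104 + 8036531 = 1070165235, q_6 = 26·928005 + 182564 = 24310694 → 1070165235/24310694
APPEND 36: p_7 = 36·1070165235 + 40851104 = 38566799564, q_7 = 36·24310694 + 928005 = 876112989 → 38566799564/876112989
APPEND 23: p_8 = 23·38566799564 + 1070165235 = 888106555207, q_8 = 23·876112989 + 24310694 = 20174909441 → 888106555207/20174909441
APPEND 33: p_9 = 33·888106555207 + 38566799564 = 29346083121395, q_9 = 33·20174909441 + 876112989 = 666648124542 → 29346083121395/666648124542

44/1
2157/49
15143/344
8036531/182564
40851104/928005
1070165235/24310694
29346083121395/666648124542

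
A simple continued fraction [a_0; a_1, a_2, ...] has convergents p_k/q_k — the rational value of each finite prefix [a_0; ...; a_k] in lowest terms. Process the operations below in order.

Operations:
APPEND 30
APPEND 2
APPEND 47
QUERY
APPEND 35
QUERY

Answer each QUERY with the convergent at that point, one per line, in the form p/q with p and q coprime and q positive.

2897/95
101456/3327

APPEND 30: p_0 = 30·1 + 0 = 30, q_0 = 30·0 + 1 = 1 → 30/1
APPEND 2: p_1 = 2·30 + 1 = 61, q_1 = 2·1 + 0 = 2 → 61/2
APPEND 47: p_2 = 47·61 + 30 = 2897, q_2 = 47·2 + 1 = 95 → 2897/95
APPEND 35: p_3 = 35·2897 + 61 = 101456, q_3 = 35·95 + 2 = 3327 → 101456/3327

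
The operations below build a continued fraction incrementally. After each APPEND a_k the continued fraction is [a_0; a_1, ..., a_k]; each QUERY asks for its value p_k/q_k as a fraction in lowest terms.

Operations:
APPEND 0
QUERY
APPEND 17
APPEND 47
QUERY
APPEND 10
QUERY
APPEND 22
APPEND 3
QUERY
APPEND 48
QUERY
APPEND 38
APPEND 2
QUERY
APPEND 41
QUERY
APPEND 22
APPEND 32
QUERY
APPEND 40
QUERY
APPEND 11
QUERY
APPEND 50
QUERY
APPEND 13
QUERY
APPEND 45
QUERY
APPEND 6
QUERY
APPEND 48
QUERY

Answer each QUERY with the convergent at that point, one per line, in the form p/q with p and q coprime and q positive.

APPEND 0: p_0 = 0·1 + 0 = 0, q_0 = 0·0 + 1 = 1 → 0/1
APPEND 17: p_1 = 17·0 + 1 = 1, q_1 = 17·1 + 0 = 17 → 1/17
APPEND 47: p_2 = 47·1 + 0 = 47, q_2 = 47·17 + 1 = 800 → 47/800
APPEND 10: p_3 = 10·47 + 1 = 471, q_3 = 10·800 + 17 = 8017 → 471/8017
APPEND 22: p_4 = 22·471 + 47 = 10409, q_4 = 22·8017 + 800 = 177174 → 10409/177174
APPEND 3: p_5 = 3·10409 + 471 = 31698, q_5 = 3·177174 + 8017 = 539539 → 31698/539539
APPEND 48: p_6 = 48·31698 + 10409 = 1531913, q_6 = 48·539539 + 177174 = 26075046 → 1531913/26075046
APPEND 38: p_7 = 38·1531913 + 31698 = 58244392, q_7 = 38·26075046 + 539539 = 991391287 → 58244392/991391287
APPEND 2: p_8 = 2·58244392 + 1531913 = 118020697, q_8 = 2·991391287 + 26075046 = 2008857620 → 118020697/2008857620
APPEND 41: p_9 = 41·118020697 + 58244392 = 4897092969, q_9 = 41·2008857620 + 991391287 = 83354553707 → 4897092969/83354553707
APPEND 22: p_10 = 22·4897092969 + 118020697 = 107854066015, q_10 = 22·83354553707 + 2008857620 = 1835809039174 → 107854066015/1835809039174
APPEND 32: p_11 = 32·107854066015 + 4897092969 = 3456227205449, q_11 = 32·1835809039174 + 83354553707 = 58829243807275 → 3456227205449/58829243807275
APPEND 40: p_12 = 40·3456227205449 + 107854066015 = 138356942283975, q_12 = 40·58829243807275 + 1835809039174 = 2355005561330174 → 138356942283975/2355005561330174
APPEND 11: p_13 = 11·138356942283975 + 3456227205449 = 1525382592329174, q_13 = 11·2355005561330174 + 58829243807275 = 25963890418439189 → 1525382592329174/25963890418439189
APPEND 50: p_14 = 50·1525382592329174 + 138356942283975 = 76407486558742675, q_14 = 50·25963890418439189 + 2355005561330174 = 1300549526483289624 → 76407486558742675/1300549526483289624
APPEND 13: p_15 = 13·76407486558742675 + 1525382592329174 = 994822707855983949, q_15 = 13·1300549526483289624 + 25963890418439189 = 16933107734701204301 → 994822707855983949/16933107734701204301
APPEND 45: p_16 = 45·994822707855983949 + 76407486558742675 = 44843429340078020380, q_16 = 45·16933107734701204301 + 1300549526483289624 = 763290397588037483169 → 44843429340078020380/763290397588037483169
APPEND 6: p_17 = 6·44843429340078020380 + 994822707855983949 = 270055398748324106229, q_17 = 6·763290397588037483169 + 16933107734701204301 = 4596675493262926103315 → 270055398748324106229/4596675493262926103315
APPEND 48: p_18 = 48·270055398748324106229 + 44843429340078020380 = 13007502569259635119372, q_18 = 48·4596675493262926103315 + 763290397588037483169 = 221403714074208490442289 → 13007502569259635119372/221403714074208490442289

0/1
47/800
471/8017
31698/539539
1531913/26075046
118020697/2008857620
4897092969/83354553707
3456227205449/58829243807275
138356942283975/2355005561330174
1525382592329174/25963890418439189
76407486558742675/1300549526483289624
994822707855983949/16933107734701204301
44843429340078020380/763290397588037483169
270055398748324106229/4596675493262926103315
13007502569259635119372/221403714074208490442289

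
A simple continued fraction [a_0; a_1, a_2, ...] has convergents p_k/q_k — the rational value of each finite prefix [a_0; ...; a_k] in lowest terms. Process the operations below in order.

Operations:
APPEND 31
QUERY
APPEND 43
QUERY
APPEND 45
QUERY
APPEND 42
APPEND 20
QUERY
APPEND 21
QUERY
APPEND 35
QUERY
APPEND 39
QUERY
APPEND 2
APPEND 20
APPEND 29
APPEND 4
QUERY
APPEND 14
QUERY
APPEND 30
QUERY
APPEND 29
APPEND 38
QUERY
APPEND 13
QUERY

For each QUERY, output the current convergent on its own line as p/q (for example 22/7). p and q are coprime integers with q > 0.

APPEND 31: p_0 = 31·1 + 0 = 31, q_0 = 31·0 + 1 = 1 → 31/1
APPEND 43: p_1 = 43·31 + 1 = 1334, q_1 = 43·1 + 0 = 43 → 1334/43
APPEND 45: p_2 = 45·1334 + 31 = 60061, q_2 = 45·43 + 1 = 1936 → 60061/1936
APPEND 42: p_3 = 42·60061 + 1334 = 2523896, q_3 = 42·1936 + 43 = 81355 → 2523896/81355
APPEND 20: p_4 = 20·2523896 + 60061 = 50537981, q_4 = 20·81355 + 1936 = 1629036 → 50537981/1629036
APPEND 21: p_5 = 21·50537981 + 2523896 = 1063821497, q_5 = 21·1629036 + 81355 = 34291111 → 1063821497/34291111
APPEND 35: p_6 = 35·1063821497 + 50537981 = 37284290376, q_6 = 35·34291111 + 1629036 = 1201817921 → 37284290376/1201817921
APPEND 39: p_7 = 39·37284290376 + 1063821497 = 1455151146161, q_7 = 39·1201817921 + 34291111 = 46905190030 → 1455151146161/46905190030
APPEND 2: p_8 = 2·1455151146161 + 37284290376 = 2947586582698, q_8 = 2·46905190030 + 1201817921 = 95012197981 → 2947586582698/95012197981
APPEND 20: p_9 = 20·2947586582698 + 1455151146161 = 60406882800121, q_9 = 20·95012197981 + 46905190030 = 1947149149650 → 60406882800121/1947149149650
APPEND 29: p_10 = 29·60406882800121 + 2947586582698 = 1754747187786207, q_10 = 29·1947149149650 + 95012197981 = 56562337537831 → 1754747187786207/56562337537831
APPEND 4: p_11 = 4·1754747187786207 + 60406882800121 = 7079395633944949, q_11 = 4·56562337537831 + 1947149149650 = 228196499300974 → 7079395633944949/228196499300974
APPEND 14: p_12 = 14·7079395633944949 + 1754747187786207 = 100866286063015493, q_12 = 14·228196499300974 + 56562337537831 = 3251313327751467 → 100866286063015493/3251313327751467
APPEND 30: p_13 = 30·100866286063015493 + 7079395633944949 = 3033067977524409739, q_13 = 30·3251313327751467 + 228196499300974 = 97767596331844984 → 3033067977524409739/97767596331844984
APPEND 29: p_14 = 29·3033067977524409739 + 100866286063015493 = 88059837634270897924, q_14 = 29·97767596331844984 + 3251313327751467 = 2838511606951256003 → 88059837634270897924/2838511606951256003
APPEND 38: p_15 = 38·88059837634270897924 + 3033067977524409739 = 3349306898079818530851, q_15 = 38·2838511606951256003 + 97767596331844984 = 107961208660479573098 → 3349306898079818530851/107961208660479573098
APPEND 13: p_16 = 13·3349306898079818530851 + 88059837634270897924 = 43629049512671911798987, q_16 = 13·107961208660479573098 + 2838511606951256003 = 1406334224193185706277 → 43629049512671911798987/1406334224193185706277

31/1
1334/43
60061/1936
50537981/1629036
1063821497/34291111
37284290376/1201817921
1455151146161/46905190030
7079395633944949/228196499300974
100866286063015493/3251313327751467
3033067977524409739/97767596331844984
3349306898079818530851/107961208660479573098
43629049512671911798987/1406334224193185706277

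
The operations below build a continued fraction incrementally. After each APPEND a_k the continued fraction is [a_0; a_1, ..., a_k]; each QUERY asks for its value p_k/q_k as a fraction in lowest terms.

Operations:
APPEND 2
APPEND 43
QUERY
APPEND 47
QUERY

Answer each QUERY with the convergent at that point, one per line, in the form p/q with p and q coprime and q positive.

87/43
4091/2022

APPEND 2: p_0 = 2·1 + 0 = 2, q_0 = 2·0 + 1 = 1 → 2/1
APPEND 43: p_1 = 43·2 + 1 = 87, q_1 = 43·1 + 0 = 43 → 87/43
APPEND 47: p_2 = 47·87 + 2 = 4091, q_2 = 47·43 + 1 = 2022 → 4091/2022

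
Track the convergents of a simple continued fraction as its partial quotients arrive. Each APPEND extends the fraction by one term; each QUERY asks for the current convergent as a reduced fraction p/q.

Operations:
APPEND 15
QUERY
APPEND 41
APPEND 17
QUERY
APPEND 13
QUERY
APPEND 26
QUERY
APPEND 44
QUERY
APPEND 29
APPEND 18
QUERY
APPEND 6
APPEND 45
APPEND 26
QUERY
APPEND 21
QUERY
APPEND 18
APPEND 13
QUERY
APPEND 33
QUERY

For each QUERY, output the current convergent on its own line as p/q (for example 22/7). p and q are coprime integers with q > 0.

APPEND 15: p_0 = 15·1 + 0 = 15, q_0 = 15·0 + 1 = 1 → 15/1
APPEND 41: p_1 = 41·15 + 1 = 616, q_1 = 41·1 + 0 = 41 → 616/41
APPEND 17: p_2 = 17·616 + 15 = 10487, q_2 = 17·41 + 1 = 698 → 10487/698
APPEND 13: p_3 = 13·10487 + 616 = 136947, q_3 = 13·698 + 41 = 9115 → 136947/9115
APPEND 26: p_4 = 26·136947 + 10487 = 3571109, q_4 = 26·9115 + 698 = 237688 → 3571109/237688
APPEND 44: p_5 = 44·3571109 + 136947 = 157265743, q_5 = 44·237688 + 9115 = 10467387 → 157265743/10467387
APPEND 29: p_6 = 29·157265743 + 3571109 = 4564277656, q_6 = 29·10467387 + 237688 = 303791911 → 4564277656/303791911
APPEND 18: p_7 = 18·4564277656 + 157265743 = 82314263551, q_7 = 18·303791911 + 10467387 = 5478721785 → 82314263551/5478721785
APPEND 6: p_8 = 6·82314263551 + 4564277656 = 498449858962, q_8 = 6·5478721785 + 303791911 = 33176122621 → 498449858962/33176122621
APPEND 45: p_9 = 45·498449858962 + 82314263551 = 22512557916841, q_9 = 45·33176122621 + 5478721785 = 1498404239730 → 22512557916841/1498404239730
APPEND 26: p_10 = 26·22512557916841 + 498449858962 = 585824955696828, q_10 = 26·1498404239730 + 33176122621 = 38991686355601 → 585824955696828/38991686355601
APPEND 21: p_11 = 21·585824955696828 + 22512557916841 = 12324836627550229, q_11 = 21·38991686355601 + 1498404239730 = 820323817707351 → 12324836627550229/820323817707351
APPEND 18: p_12 = 18·12324836627550229 + 585824955696828 = 222432884251600950, q_12 = 18·820323817707351 + 38991686355601 = 14804820405087919 → 222432884251600950/14804820405087919
APPEND 13: p_13 = 13·222432884251600950 + 12324836627550229 = 2903952331898362579, q_13 = 13·14804820405087919 + 820323817707351 = 193282989083850298 → 2903952331898362579/193282989083850298
APPEND 33: p_14 = 33·2903952331898362579 + 222432884251600950 = 96052859836897566057, q_14 = 33·193282989083850298 + 14804820405087919 = 6393143460172147753 → 96052859836897566057/6393143460172147753

15/1
10487/698
136947/9115
3571109/237688
157265743/10467387
82314263551/5478721785
585824955696828/38991686355601
12324836627550229/820323817707351
2903952331898362579/193282989083850298
96052859836897566057/6393143460172147753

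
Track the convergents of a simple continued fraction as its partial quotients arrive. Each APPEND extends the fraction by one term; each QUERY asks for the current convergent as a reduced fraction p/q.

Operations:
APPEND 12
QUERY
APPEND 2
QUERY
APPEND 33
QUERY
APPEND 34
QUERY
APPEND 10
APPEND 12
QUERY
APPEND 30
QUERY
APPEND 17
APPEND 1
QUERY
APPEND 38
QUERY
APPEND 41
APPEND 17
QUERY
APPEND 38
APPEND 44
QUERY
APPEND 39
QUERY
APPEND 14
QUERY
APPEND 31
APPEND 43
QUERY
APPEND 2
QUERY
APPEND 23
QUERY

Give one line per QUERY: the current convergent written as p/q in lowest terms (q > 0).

12/1
25/2
837/67
28483/2280
3456487/276684
103980277/8323387
1875101473/150097650
73024977170/5845484963
51003310789701/4082700164224
85460358514449265/6840909233916604
3334895103772695416/266950842543969201
46773991811332185089/3744152704849485418
62539905565779360811614/5006178594498604223255
126533139772813792056403/10128692873690086463669
2972802120340496578108883/237966114689370592887642

APPEND 12: p_0 = 12·1 + 0 = 12, q_0 = 12·0 + 1 = 1 → 12/1
APPEND 2: p_1 = 2·12 + 1 = 25, q_1 = 2·1 + 0 = 2 → 25/2
APPEND 33: p_2 = 33·25 + 12 = 837, q_2 = 33·2 + 1 = 67 → 837/67
APPEND 34: p_3 = 34·837 + 25 = 28483, q_3 = 34·67 + 2 = 2280 → 28483/2280
APPEND 10: p_4 = 10·28483 + 837 = 285667, q_4 = 10·2280 + 67 = 22867 → 285667/22867
APPEND 12: p_5 = 12·285667 + 28483 = 3456487, q_5 = 12·22867 + 2280 = 276684 → 3456487/276684
APPEND 30: p_6 = 30·3456487 + 285667 = 103980277, q_6 = 30·276684 + 22867 = 8323387 → 103980277/8323387
APPEND 17: p_7 = 17·103980277 + 3456487 = 1771121196, q_7 = 17·8323387 + 276684 = 141774263 → 1771121196/141774263
APPEND 1: p_8 = 1·1771121196 + 103980277 = 1875101473, q_8 = 1·141774263 + 8323387 = 150097650 → 1875101473/150097650
APPEND 38: p_9 = 38·1875101473 + 1771121196 = 73024977170, q_9 = 38·150097650 + 141774263 = 5845484963 → 73024977170/5845484963
APPEND 41: p_10 = 41·73024977170 + 1875101473 = 2995899165443, q_10 = 41·5845484963 + 150097650 = 239814981133 → 2995899165443/239814981133
APPEND 17: p_11 = 17·2995899165443 + 73024977170 = 51003310789701, q_11 = 17·239814981133 + 5845484963 = 4082700164224 → 51003310789701/4082700164224
APPEND 38: p_12 = 38·51003310789701 + 2995899165443 = 1941121709174081, q_12 = 38·4082700164224 + 239814981133 = 155382421221645 → 1941121709174081/155382421221645
APPEND 44: p_13 = 44·1941121709174081 + 51003310789701 = 85460358514449265, q_13 = 44·155382421221645 + 4082700164224 = 6840909233916604 → 85460358514449265/6840909233916604
APPEND 39: p_14 = 39·85460358514449265 + 1941121709174081 = 3334895103772695416, q_14 = 39·6840909233916604 + 155382421221645 = 266950842543969201 → 3334895103772695416/266950842543969201
APPEND 14: p_15 = 14·3334895103772695416 + 85460358514449265 = 46773991811332185089, q_15 = 14·266950842543969201 + 6840909233916604 = 3744152704849485418 → 46773991811332185089/3744152704849485418
APPEND 31: p_16 = 31·46773991811332185089 + 3334895103772695416 = 1453328641255070433175, q_16 = 31·3744152704849485418 + 266950842543969201 = 116335684692878017159 → 1453328641255070433175/116335684692878017159
APPEND 43: p_17 = 43·1453328641255070433175 + 46773991811332185089 = 62539905565779360811614, q_17 = 43·116335684692878017159 + 3744152704849485418 = 5006178594498604223255 → 62539905565779360811614/5006178594498604223255
APPEND 2: p_18 = 2·62539905565779360811614 + 1453328641255070433175 = 126533139772813792056403, q_18 = 2·5006178594498604223255 + 116335684692878017159 = 10128692873690086463669 → 126533139772813792056403/10128692873690086463669
APPEND 23: p_19 = 23·126533139772813792056403 + 62539905565779360811614 = 2972802120340496578108883, q_19 = 23·10128692873690086463669 + 5006178594498604223255 = 237966114689370592887642 → 2972802120340496578108883/237966114689370592887642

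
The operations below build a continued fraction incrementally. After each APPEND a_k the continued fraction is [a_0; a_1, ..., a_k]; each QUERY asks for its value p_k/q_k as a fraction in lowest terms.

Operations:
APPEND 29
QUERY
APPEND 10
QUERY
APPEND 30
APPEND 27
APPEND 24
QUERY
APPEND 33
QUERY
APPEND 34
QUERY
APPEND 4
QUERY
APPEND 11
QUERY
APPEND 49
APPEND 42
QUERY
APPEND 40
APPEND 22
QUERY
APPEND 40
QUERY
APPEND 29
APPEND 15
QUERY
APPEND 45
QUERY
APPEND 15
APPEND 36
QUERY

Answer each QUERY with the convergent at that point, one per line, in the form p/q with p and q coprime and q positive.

29/1
291/10
5691575/195589
188058759/6462574
6399689381/219923105
25786816283/886154994
290054668494/9967628039
598305608713032/20560564642049
527420487518775950/18124622048081079
21120765963565131769/725807793808854025
9216565267427179090534/316724067431381571085
415358466667653966671281/14273649585054675546629
225040726816828174416422245/7733446491942109207285349

APPEND 29: p_0 = 29·1 + 0 = 29, q_0 = 29·0 + 1 = 1 → 29/1
APPEND 10: p_1 = 10·29 + 1 = 291, q_1 = 10·1 + 0 = 10 → 291/10
APPEND 30: p_2 = 30·291 + 29 = 8759, q_2 = 30·10 + 1 = 301 → 8759/301
APPEND 27: p_3 = 27·8759 + 291 = 236784, q_3 = 27·301 + 10 = 8137 → 236784/8137
APPEND 24: p_4 = 24·236784 + 8759 = 5691575, q_4 = 24·8137 + 301 = 195589 → 5691575/195589
APPEND 33: p_5 = 33·5691575 + 236784 = 188058759, q_5 = 33·195589 + 8137 = 6462574 → 188058759/6462574
APPEND 34: p_6 = 34·188058759 + 5691575 = 6399689381, q_6 = 34·6462574 + 195589 = 219923105 → 6399689381/219923105
APPEND 4: p_7 = 4·6399689381 + 188058759 = 25786816283, q_7 = 4·219923105 + 6462574 = 886154994 → 25786816283/886154994
APPEND 11: p_8 = 11·25786816283 + 6399689381 = 290054668494, q_8 = 11·886154994 + 219923105 = 9967628039 → 290054668494/9967628039
APPEND 49: p_9 = 49·290054668494 + 25786816283 = 14238465572489, q_9 = 49·9967628039 + 886154994 = 489299928905 → 14238465572489/489299928905
APPEND 42: p_10 = 42·14238465572489 + 290054668494 = 598305608713032, q_10 = 42·489299928905 + 9967628039 = 20560564642049 → 598305608713032/20560564642049
APPEND 40: p_11 = 40·598305608713032 + 14238465572489 = 23946462814093769, q_11 = 40·20560564642049 + 489299928905 = 822911885610865 → 23946462814093769/822911885610865
APPEND 22: p_12 = 22·23946462814093769 + 598305608713032 = 527420487518775950, q_12 = 22·822911885610865 + 20560564642049 = 18124622048081079 → 527420487518775950/18124622048081079
APPEND 40: p_13 = 40·527420487518775950 + 23946462814093769 = 21120765963565131769, q_13 = 40·18124622048081079 + 822911885610865 = 725807793808854025 → 21120765963565131769/725807793808854025
APPEND 29: p_14 = 29·21120765963565131769 + 527420487518775950 = 613029633430907597251, q_14 = 29·725807793808854025 + 18124622048081079 = 21066550642504847804 → 613029633430907597251/21066550642504847804
APPEND 15: p_15 = 15·613029633430907597251 + 21120765963565131769 = 9216565267427179090534, q_15 = 15·21066550642504847804 + 725807793808854025 = 316724067431381571085 → 9216565267427179090534/316724067431381571085
APPEND 45: p_16 = 45·9216565267427179090534 + 613029633430907597251 = 415358466667653966671281, q_16 = 45·316724067431381571085 + 21066550642504847804 = 14273649585054675546629 → 415358466667653966671281/14273649585054675546629
APPEND 15: p_17 = 15·415358466667653966671281 + 9216565267427179090534 = 6239593565282236679159749, q_17 = 15·14273649585054675546629 + 316724067431381571085 = 214421467843251514770520 → 6239593565282236679159749/214421467843251514770520
APPEND 36: p_18 = 36·6239593565282236679159749 + 415358466667653966671281 = 225040726816828174416422245, q_18 = 36·214421467843251514770520 + 14273649585054675546629 = 7733446491942109207285349 → 225040726816828174416422245/7733446491942109207285349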